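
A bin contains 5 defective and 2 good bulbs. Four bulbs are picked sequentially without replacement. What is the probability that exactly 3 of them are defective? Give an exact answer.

4/7

One ordering (defective drawn first) has probability 5/7 × 4/6 × 3/5 × 2/4 = 120/840 = 1/7.
There are C(4,3) = 4 such orderings, each equally likely, so P = 4 × 1/7 = 4/7.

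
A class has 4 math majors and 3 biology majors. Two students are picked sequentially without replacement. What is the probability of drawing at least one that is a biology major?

P(no biology majors) = 4/7 × 3/6 = 12/42 = 2/7.
P(at least one) = 1 − 2/7 = 5/7.

5/7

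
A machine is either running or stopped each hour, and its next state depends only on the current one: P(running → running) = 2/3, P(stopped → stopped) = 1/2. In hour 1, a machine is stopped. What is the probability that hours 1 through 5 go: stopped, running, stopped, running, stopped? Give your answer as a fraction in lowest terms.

1/36

Hour 1 is given. For each transition, use the conditional probability from the current state:
P(running | stopped) = 1/2; P(stopped | running) = 1/3; P(running | stopped) = 1/2; P(stopped | running) = 1/3.
P = 1/2 × 1/3 × 1/2 × 1/3 = 1/36.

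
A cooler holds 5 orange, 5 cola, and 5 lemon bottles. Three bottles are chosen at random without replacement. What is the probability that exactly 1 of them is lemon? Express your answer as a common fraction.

45/91

One ordering (lemon drawn first) has probability 5/15 × 10/14 × 9/13 = 450/2730 = 15/91.
There are C(3,1) = 3 such orderings, each equally likely, so P = 3 × 15/91 = 45/91.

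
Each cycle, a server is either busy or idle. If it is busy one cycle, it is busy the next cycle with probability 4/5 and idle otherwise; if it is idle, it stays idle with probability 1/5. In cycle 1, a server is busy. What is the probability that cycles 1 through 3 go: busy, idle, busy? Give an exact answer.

Cycle 1 is given. For each transition, use the conditional probability from the current state:
P(idle | busy) = 1/5; P(busy | idle) = 4/5.
P = 1/5 × 4/5 = 4/25.

4/25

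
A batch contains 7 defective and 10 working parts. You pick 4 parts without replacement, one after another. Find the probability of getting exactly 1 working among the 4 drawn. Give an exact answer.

One ordering (working drawn first) has probability 10/17 × 7/16 × 6/15 × 5/14 = 2100/57120 = 5/136.
There are C(4,1) = 4 such orderings, each equally likely, so P = 4 × 5/136 = 5/34.

5/34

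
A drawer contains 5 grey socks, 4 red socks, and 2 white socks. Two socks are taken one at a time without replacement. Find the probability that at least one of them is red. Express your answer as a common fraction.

P(no red) = 7/11 × 6/10 = 42/110 = 21/55.
P(at least one) = 1 − 21/55 = 34/55.

34/55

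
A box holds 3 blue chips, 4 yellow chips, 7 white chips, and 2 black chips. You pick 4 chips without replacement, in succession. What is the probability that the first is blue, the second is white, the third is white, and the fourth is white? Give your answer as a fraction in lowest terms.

3/208

Each draw changes the counts, so multiply the conditional probabilities along the sequence:
P = 3/16 × 7/15 × 6/14 × 5/13 = 630/43680 = 3/208.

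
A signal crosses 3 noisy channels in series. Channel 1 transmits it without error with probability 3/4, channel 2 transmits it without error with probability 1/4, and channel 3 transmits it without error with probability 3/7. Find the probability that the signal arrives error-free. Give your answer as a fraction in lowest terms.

Multiplying along the chain,
P = 3/4 × 1/4 × 3/7 = 9/112.

9/112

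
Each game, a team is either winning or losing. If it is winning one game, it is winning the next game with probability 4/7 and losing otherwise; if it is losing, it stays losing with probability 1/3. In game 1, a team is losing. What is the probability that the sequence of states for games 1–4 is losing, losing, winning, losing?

Game 1 is given. For each transition, use the conditional probability from the current state:
P(losing | losing) = 1/3; P(winning | losing) = 2/3; P(losing | winning) = 3/7.
P = 1/3 × 2/3 × 3/7 = 6/63 = 2/21.

2/21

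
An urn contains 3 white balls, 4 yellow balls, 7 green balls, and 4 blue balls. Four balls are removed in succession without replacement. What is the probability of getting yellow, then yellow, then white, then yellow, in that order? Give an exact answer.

1/1020

Chain rule:
P = 4/18 × 3/17 × 3/16 × 2/15 = 72/73440 = 1/1020.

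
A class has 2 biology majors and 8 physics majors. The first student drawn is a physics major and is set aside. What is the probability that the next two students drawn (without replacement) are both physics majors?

After the first draw, 7 of the remaining 9 students are physics majors.
P = 7/9 × 6/8 = 42/72 = 7/12.

7/12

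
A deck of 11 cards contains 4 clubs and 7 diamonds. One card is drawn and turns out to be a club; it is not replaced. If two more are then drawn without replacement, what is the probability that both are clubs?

With the first card removed, 3 clubs remain out of 10.
P = 3/10 × 2/9 = 6/90 = 1/15.

1/15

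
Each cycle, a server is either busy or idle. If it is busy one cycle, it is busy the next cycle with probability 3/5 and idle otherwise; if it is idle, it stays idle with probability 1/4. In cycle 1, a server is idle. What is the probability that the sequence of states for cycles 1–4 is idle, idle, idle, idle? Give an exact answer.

1/64

Cycle 1 is given. For each transition, use the conditional probability from the current state:
P(idle | idle) = 1/4; P(idle | idle) = 1/4; P(idle | idle) = 1/4.
P = 1/4 × 1/4 × 1/4 = 1/64.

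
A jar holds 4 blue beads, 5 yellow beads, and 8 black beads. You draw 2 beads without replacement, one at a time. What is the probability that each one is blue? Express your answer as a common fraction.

3/68

P(every draw is blue) = 4/17 × 3/16 = 12/272 = 3/68.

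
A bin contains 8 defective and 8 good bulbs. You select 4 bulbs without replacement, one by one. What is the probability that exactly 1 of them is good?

One ordering (good drawn first) has probability 8/16 × 8/15 × 7/14 × 6/13 = 2688/43680 = 4/65.
There are C(4,1) = 4 such orderings, each equally likely, so P = 4 × 4/65 = 16/65.

16/65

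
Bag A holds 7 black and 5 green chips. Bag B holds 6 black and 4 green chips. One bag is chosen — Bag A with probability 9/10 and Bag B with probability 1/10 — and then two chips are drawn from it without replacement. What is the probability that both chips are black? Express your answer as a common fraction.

From Bag A: P(both black) = (7/12)(6/11) = 7/22.
From Bag B: P(both black) = (6/10)(5/9) = 1/3.
Total probability = (9/10)(7/22) + (1/10)(1/3) = 211/660.

211/660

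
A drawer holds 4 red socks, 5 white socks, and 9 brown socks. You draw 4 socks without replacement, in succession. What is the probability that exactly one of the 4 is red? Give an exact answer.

One ordering (red drawn first) has probability 4/18 × 14/17 × 13/16 × 12/15 = 8736/73440 = 91/765.
There are C(4,1) = 4 such orderings, each equally likely, so P = 4 × 91/765 = 364/765.

364/765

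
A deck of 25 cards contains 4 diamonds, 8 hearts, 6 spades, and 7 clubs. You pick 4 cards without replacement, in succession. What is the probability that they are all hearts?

P(all hearts) = 8/25 × 7/24 × 6/23 × 5/22 = 1680/303600 = 7/1265.

7/1265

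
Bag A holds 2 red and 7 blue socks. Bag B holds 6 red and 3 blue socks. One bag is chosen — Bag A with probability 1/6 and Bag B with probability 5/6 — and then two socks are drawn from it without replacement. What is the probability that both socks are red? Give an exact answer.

19/54

From Bag A: P(both red) = (2/9)(1/8) = 1/36.
From Bag B: P(both red) = (6/9)(5/8) = 5/12.
Total probability = (1/6)(1/36) + (5/6)(5/12) = 19/54.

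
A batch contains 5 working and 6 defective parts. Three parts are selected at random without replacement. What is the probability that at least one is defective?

31/33

P(no defective) = 5/11 × 4/10 × 3/9 = 60/990 = 2/33.
P(at least one) = 1 − 2/33 = 31/33.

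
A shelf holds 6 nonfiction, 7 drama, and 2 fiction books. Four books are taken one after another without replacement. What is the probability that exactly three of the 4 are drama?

One ordering (drama drawn first) has probability 7/15 × 6/14 × 5/13 × 8/12 = 1680/32760 = 2/39.
There are C(4,3) = 4 such orderings, each equally likely, so P = 4 × 2/39 = 8/39.

8/39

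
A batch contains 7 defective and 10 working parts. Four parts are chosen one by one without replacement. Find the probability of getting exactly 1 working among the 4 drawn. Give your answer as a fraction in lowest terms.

5/34

One ordering (working drawn first) has probability 10/17 × 7/16 × 6/15 × 5/14 = 2100/57120 = 5/136.
There are C(4,1) = 4 such orderings, each equally likely, so P = 4 × 5/136 = 5/34.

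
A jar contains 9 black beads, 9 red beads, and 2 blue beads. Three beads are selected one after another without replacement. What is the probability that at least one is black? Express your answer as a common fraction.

65/76

P(no black) = 11/20 × 10/19 × 9/18 = 990/6840 = 11/76.
P(at least one) = 1 − 11/76 = 65/76.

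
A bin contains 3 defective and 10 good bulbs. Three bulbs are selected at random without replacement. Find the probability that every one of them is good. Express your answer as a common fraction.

60/143

P(every draw is good) = 10/13 × 9/12 × 8/11 = 720/1716 = 60/143.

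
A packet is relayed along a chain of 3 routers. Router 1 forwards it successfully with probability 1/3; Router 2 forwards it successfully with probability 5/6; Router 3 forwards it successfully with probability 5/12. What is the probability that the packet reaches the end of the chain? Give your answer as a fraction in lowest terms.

Multiplying along the chain,
P = 1/3 × 5/6 × 5/12 = 25/216.

25/216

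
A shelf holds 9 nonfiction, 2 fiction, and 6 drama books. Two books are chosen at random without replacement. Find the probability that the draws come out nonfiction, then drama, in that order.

27/136

Each draw changes the counts, so multiply the conditional probabilities along the sequence:
P = 9/17 × 6/16 = 54/272 = 27/136.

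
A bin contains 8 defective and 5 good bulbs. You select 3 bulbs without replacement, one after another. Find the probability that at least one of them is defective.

138/143

P(no defective) = 5/13 × 4/12 × 3/11 = 60/1716 = 5/143.
P(at least one) = 1 − 5/143 = 138/143.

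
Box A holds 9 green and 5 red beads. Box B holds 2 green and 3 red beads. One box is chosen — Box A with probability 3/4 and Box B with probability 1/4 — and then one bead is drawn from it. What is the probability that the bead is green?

163/280

From Box A: P(green) = 9/14.
From Box B: P(green) = 2/5.
Total probability = (3/4)(9/14) + (1/4)(2/5) = 163/280.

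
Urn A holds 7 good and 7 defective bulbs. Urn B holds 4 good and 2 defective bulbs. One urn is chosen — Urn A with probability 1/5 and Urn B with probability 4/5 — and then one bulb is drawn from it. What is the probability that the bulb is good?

19/30

From Urn A: P(good) = 7/14.
From Urn B: P(good) = 4/6.
Total probability = (1/5)(7/14) + (4/5)(4/6) = 19/30.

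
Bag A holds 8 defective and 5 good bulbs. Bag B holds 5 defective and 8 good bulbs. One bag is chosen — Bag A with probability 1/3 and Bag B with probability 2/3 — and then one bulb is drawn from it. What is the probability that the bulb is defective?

From Bag A: P(defective) = 8/13.
From Bag B: P(defective) = 5/13.
Total probability = (1/3)(8/13) + (2/3)(5/13) = 6/13.

6/13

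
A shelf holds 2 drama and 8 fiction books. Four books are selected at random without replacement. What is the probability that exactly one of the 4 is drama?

8/15

One ordering (drama drawn first) has probability 2/10 × 8/9 × 7/8 × 6/7 = 672/5040 = 2/15.
There are C(4,1) = 4 such orderings, each equally likely, so P = 4 × 2/15 = 8/15.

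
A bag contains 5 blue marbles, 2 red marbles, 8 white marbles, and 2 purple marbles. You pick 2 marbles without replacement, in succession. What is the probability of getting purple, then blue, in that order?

Chain rule:
P = 2/17 × 5/16 = 10/272 = 5/136.

5/136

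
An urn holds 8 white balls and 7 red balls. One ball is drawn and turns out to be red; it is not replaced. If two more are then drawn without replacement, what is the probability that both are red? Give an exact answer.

After the first draw, 6 of the remaining 14 balls are red.
P = 6/14 × 5/13 = 30/182 = 15/91.

15/91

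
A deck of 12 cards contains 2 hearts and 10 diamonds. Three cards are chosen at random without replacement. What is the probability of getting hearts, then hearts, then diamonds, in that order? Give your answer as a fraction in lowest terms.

Multiply the probability of each draw given the previous ones:
P = 2/12 × 1/11 × 10/10 = 20/1320 = 1/66.

1/66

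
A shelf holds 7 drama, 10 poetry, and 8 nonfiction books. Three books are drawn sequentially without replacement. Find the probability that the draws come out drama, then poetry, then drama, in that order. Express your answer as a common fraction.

Chain rule:
P = 7/25 × 10/24 × 6/23 = 420/13800 = 7/230.

7/230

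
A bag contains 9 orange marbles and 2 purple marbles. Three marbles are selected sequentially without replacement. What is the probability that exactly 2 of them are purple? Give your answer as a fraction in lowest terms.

One ordering (purple drawn first) has probability 2/11 × 1/10 × 9/9 = 18/990 = 1/55.
There are C(3,2) = 3 such orderings, each equally likely, so P = 3 × 1/55 = 3/55.

3/55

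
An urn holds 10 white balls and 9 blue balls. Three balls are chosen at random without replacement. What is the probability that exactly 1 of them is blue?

135/323

One ordering (blue drawn first) has probability 9/19 × 10/18 × 9/17 = 810/5814 = 45/323.
There are C(3,1) = 3 such orderings, each equally likely, so P = 3 × 45/323 = 135/323.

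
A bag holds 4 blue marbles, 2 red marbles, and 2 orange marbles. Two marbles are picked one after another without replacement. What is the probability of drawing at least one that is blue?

11/14

P(no blue) = 4/8 × 3/7 = 12/56 = 3/14.
P(at least one) = 1 − 3/14 = 11/14.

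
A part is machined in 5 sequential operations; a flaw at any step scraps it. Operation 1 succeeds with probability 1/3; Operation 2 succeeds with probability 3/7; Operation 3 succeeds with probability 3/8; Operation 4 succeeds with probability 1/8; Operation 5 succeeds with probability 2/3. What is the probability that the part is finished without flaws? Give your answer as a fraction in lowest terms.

1/224

The events are sequential, so multiply the conditional probabilities:
P = 1/3 × 3/7 × 3/8 × 1/8 × 2/3 = 18/4032 = 1/224.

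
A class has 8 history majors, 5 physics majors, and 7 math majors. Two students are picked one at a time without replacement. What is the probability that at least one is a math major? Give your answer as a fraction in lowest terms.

56/95

P(no math majors) = 13/20 × 12/19 = 156/380 = 39/95.
P(at least one) = 1 − 39/95 = 56/95.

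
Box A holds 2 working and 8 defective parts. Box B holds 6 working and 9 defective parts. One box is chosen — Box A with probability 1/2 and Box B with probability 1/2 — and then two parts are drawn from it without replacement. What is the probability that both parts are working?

26/315

From Box A: P(both working) = (2/10)(1/9) = 1/45.
From Box B: P(both working) = (6/15)(5/14) = 1/7.
Total probability = (1/2)(1/45) + (1/2)(1/7) = 26/315.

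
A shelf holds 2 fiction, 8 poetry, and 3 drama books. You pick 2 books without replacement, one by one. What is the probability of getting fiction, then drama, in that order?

Multiply the probability of each draw given the previous ones:
P = 2/13 × 3/12 = 6/156 = 1/26.

1/26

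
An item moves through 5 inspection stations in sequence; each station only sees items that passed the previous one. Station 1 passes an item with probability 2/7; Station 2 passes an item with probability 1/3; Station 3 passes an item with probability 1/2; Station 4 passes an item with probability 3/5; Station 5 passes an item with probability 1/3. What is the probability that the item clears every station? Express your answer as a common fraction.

1/105

Multiplying along the chain,
P = 2/7 × 1/3 × 1/2 × 3/5 × 1/3 = 6/630 = 1/105.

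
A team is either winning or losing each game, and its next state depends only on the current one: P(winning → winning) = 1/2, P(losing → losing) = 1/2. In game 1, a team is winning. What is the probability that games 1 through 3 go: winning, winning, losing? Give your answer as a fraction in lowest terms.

Game 1 is given. For each transition, use the conditional probability from the current state:
P(winning | winning) = 1/2; P(losing | winning) = 1/2.
P = 1/2 × 1/2 = 1/4.

1/4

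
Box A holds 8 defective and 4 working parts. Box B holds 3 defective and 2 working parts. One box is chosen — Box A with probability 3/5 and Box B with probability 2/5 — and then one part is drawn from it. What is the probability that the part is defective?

From Box A: P(defective) = 8/12.
From Box B: P(defective) = 3/5.
Total probability = (3/5)(8/12) + (2/5)(3/5) = 16/25.

16/25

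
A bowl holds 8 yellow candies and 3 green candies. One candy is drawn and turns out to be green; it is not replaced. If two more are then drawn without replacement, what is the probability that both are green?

1/45

With the first candy removed, 2 green remain out of 10.
P = 2/10 × 1/9 = 2/90 = 1/45.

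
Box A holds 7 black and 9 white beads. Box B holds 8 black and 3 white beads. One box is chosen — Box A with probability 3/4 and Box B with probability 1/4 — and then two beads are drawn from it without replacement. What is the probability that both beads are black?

From Box A: P(both black) = (7/16)(6/15) = 7/40.
From Box B: P(both black) = (8/11)(7/10) = 28/55.
Total probability = (3/4)(7/40) + (1/4)(28/55) = 91/352.

91/352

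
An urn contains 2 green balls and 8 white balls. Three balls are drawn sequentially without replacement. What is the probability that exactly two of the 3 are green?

1/15

One ordering (green drawn first) has probability 2/10 × 1/9 × 8/8 = 16/720 = 1/45.
There are C(3,2) = 3 such orderings, each equally likely, so P = 3 × 1/45 = 1/15.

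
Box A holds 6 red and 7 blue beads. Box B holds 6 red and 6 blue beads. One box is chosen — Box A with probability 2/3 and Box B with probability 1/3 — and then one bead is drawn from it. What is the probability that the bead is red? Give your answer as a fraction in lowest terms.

From Box A: P(red) = 6/13.
From Box B: P(red) = 6/12.
Total probability = (2/3)(6/13) + (1/3)(6/12) = 37/78.

37/78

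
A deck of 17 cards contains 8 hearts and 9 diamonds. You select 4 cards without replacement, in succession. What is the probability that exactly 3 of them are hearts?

One ordering (hearts drawn first) has probability 8/17 × 7/16 × 6/15 × 9/14 = 3024/57120 = 9/170.
There are C(4,3) = 4 such orderings, each equally likely, so P = 4 × 9/170 = 18/85.

18/85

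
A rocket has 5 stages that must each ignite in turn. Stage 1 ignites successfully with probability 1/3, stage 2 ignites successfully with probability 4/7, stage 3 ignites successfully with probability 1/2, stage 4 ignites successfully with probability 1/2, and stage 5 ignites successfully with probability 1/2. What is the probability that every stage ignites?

1/42

Each stage is reached only if all earlier stages succeed, so
P = 1/3 × 4/7 × 1/2 × 1/2 × 1/2 = 4/168 = 1/42.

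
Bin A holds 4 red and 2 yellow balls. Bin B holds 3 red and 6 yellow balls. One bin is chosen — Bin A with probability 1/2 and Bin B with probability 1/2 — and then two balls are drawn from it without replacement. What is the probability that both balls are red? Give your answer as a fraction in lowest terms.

29/120

From Bin A: P(both red) = (4/6)(3/5) = 2/5.
From Bin B: P(both red) = (3/9)(2/8) = 1/12.
Total probability = (1/2)(2/5) + (1/2)(1/12) = 29/120.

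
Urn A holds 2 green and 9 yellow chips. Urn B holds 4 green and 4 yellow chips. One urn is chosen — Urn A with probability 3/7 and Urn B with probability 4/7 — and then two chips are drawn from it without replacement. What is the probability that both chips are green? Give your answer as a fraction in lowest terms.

From Urn A: P(both green) = (2/11)(1/10) = 1/55.
From Urn B: P(both green) = (4/8)(3/7) = 3/14.
Total probability = (3/7)(1/55) + (4/7)(3/14) = 351/2695.

351/2695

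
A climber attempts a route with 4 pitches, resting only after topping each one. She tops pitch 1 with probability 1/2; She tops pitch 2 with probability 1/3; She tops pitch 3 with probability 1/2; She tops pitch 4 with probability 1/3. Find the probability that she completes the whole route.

1/36

Multiplying along the chain,
P = 1/2 × 1/3 × 1/2 × 1/3 = 1/36.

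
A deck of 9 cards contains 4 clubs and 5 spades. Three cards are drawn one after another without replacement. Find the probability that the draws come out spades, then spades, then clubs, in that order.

10/63

Multiply the probability of each draw given the previous ones:
P = 5/9 × 4/8 × 4/7 = 80/504 = 10/63.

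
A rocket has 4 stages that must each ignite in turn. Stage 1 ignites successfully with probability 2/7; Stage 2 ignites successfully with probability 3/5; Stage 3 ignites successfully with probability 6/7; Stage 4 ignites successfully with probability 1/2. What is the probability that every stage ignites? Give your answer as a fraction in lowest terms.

Each stage is reached only if all earlier stages succeed, so
P = 2/7 × 3/5 × 6/7 × 1/2 = 36/490 = 18/245.

18/245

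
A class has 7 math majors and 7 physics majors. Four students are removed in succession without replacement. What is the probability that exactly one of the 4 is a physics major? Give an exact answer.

One ordering (a physics major drawn first) has probability 7/14 × 7/13 × 6/12 × 5/11 = 1470/24024 = 35/572.
There are C(4,1) = 4 such orderings, each equally likely, so P = 4 × 35/572 = 35/143.

35/143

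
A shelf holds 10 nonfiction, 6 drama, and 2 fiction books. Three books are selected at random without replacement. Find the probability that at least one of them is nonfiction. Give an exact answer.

95/102

P(no nonfiction) = 8/18 × 7/17 × 6/16 = 336/4896 = 7/102.
P(at least one) = 1 − 7/102 = 95/102.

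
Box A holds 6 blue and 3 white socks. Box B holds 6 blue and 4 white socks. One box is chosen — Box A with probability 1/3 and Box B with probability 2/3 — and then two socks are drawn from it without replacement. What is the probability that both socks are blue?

13/36

From Box A: P(both blue) = (6/9)(5/8) = 5/12.
From Box B: P(both blue) = (6/10)(5/9) = 1/3.
Total probability = (1/3)(5/12) + (2/3)(1/3) = 13/36.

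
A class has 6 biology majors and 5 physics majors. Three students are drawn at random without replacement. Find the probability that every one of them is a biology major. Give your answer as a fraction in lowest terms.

4/33

P = 6/11 × 5/10 × 4/9 = 120/990 = 4/33.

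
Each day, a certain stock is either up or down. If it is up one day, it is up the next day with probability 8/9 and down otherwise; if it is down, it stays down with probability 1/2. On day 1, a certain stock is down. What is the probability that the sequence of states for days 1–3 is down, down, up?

1/4

Day 1 is given. For each transition, use the conditional probability from the current state:
P(down | down) = 1/2; P(up | down) = 1/2.
P = 1/2 × 1/2 = 1/4.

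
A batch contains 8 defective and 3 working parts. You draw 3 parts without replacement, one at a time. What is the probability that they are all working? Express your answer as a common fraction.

P = 3/11 × 2/10 × 1/9 = 6/990 = 1/165.

1/165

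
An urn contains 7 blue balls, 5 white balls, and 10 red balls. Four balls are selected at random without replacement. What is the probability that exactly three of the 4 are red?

One ordering (red drawn first) has probability 10/22 × 9/21 × 8/20 × 12/19 = 8640/175560 = 72/1463.
There are C(4,3) = 4 such orderings, each equally likely, so P = 4 × 72/1463 = 288/1463.

288/1463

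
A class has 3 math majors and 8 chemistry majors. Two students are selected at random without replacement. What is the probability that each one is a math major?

3/55

P(every draw is a math major) = 3/11 × 2/10 = 6/110 = 3/55.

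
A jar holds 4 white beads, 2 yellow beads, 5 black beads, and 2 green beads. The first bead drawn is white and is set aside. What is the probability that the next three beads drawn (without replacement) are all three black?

After the first draw, 5 of the remaining 12 beads are black.
P = 5/12 × 4/11 × 3/10 = 60/1320 = 1/22.

1/22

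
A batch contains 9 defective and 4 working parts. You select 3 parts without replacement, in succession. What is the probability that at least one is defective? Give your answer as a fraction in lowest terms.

P(no defective) = 4/13 × 3/12 × 2/11 = 24/1716 = 2/143.
P(at least one) = 1 − 2/143 = 141/143.

141/143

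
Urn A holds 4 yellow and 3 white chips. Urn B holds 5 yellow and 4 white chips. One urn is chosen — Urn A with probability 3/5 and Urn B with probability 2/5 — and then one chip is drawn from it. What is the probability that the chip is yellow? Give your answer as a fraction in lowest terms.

178/315

From Urn A: P(yellow) = 4/7.
From Urn B: P(yellow) = 5/9.
Total probability = (3/5)(4/7) + (2/5)(5/9) = 178/315.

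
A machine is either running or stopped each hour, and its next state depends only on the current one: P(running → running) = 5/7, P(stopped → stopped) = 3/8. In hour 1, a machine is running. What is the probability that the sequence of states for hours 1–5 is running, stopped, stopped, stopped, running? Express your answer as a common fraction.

Hour 1 is given. For each transition, use the conditional probability from the current state:
P(stopped | running) = 2/7; P(stopped | stopped) = 3/8; P(stopped | stopped) = 3/8; P(running | stopped) = 5/8.
P = 2/7 × 3/8 × 3/8 × 5/8 = 90/3584 = 45/1792.

45/1792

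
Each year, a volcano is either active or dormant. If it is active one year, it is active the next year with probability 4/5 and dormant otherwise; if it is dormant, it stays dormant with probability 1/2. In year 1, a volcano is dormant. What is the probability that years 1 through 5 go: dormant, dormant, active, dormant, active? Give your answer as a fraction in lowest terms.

1/40

Year 1 is given. For each transition, use the conditional probability from the current state:
P(dormant | dormant) = 1/2; P(active | dormant) = 1/2; P(dormant | active) = 1/5; P(active | dormant) = 1/2.
P = 1/2 × 1/2 × 1/5 × 1/2 = 1/40.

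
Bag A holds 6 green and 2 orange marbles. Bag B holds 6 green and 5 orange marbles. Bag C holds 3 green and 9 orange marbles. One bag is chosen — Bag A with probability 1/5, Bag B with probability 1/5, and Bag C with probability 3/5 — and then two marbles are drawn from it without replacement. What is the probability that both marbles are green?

291/1540

From Bag A: P(both green) = (6/8)(5/7) = 15/28.
From Bag B: P(both green) = (6/11)(5/10) = 3/11.
From Bag C: P(both green) = (3/12)(2/11) = 1/22.
Total probability = (1/5)(15/28) + (1/5)(3/11) + (3/5)(1/22) = 291/1540.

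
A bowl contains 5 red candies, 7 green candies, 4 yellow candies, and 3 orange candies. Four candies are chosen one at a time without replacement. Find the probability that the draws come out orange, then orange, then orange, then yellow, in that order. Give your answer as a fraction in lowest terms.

1/3876

Each draw changes the counts, so multiply the conditional probabilities along the sequence:
P = 3/19 × 2/18 × 1/17 × 4/16 = 24/93024 = 1/3876.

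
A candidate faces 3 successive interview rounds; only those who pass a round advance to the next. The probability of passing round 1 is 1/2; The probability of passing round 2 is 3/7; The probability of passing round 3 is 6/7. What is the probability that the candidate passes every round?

9/49

Multiplying along the chain,
P = 1/2 × 3/7 × 6/7 = 18/98 = 9/49.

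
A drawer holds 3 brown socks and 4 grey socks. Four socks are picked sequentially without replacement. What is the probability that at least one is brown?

34/35

P(no brown) = 4/7 × 3/6 × 2/5 × 1/4 = 24/840 = 1/35.
P(at least one) = 1 − 1/35 = 34/35.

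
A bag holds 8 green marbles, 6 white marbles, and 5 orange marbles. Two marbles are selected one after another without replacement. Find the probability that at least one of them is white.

P(no white) = 13/19 × 12/18 = 156/342 = 26/57.
P(at least one) = 1 − 26/57 = 31/57.

31/57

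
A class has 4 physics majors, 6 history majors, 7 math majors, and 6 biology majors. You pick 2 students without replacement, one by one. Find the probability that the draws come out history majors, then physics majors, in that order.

Multiply the probability of each draw given the previous ones:
P = 6/23 × 4/22 = 24/506 = 12/253.

12/253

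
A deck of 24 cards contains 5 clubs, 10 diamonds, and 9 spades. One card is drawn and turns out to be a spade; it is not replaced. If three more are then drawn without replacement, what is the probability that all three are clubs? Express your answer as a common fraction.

With the first card removed, 5 clubs remain out of 23.
P = 5/23 × 4/22 × 3/21 = 60/10626 = 10/1771.

10/1771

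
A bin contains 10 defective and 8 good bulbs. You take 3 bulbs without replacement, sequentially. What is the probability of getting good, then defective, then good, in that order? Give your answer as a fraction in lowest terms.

35/306

Chain rule:
P = 8/18 × 10/17 × 7/16 = 560/4896 = 35/306.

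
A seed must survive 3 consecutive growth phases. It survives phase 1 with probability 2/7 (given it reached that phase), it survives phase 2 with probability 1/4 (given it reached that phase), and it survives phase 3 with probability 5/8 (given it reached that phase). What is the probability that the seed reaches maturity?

The events are sequential, so multiply the conditional probabilities:
P = 2/7 × 1/4 × 5/8 = 10/224 = 5/112.

5/112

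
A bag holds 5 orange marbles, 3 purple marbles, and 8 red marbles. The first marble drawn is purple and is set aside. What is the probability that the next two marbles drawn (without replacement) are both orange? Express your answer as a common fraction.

With the first marble removed, 5 orange remain out of 15.
P = 5/15 × 4/14 = 20/210 = 2/21.

2/21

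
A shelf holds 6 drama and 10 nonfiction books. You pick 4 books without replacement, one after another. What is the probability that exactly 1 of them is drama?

One ordering (drama drawn first) has probability 6/16 × 10/15 × 9/14 × 8/13 = 4320/43680 = 9/91.
There are C(4,1) = 4 such orderings, each equally likely, so P = 4 × 9/91 = 36/91.

36/91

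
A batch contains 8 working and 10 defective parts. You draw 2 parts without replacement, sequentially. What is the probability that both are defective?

5/17

P = 10/18 × 9/17 = 90/306 = 5/17.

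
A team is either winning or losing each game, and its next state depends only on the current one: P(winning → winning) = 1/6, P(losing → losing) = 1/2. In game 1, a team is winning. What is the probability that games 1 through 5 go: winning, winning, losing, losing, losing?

Game 1 is given. For each transition, use the conditional probability from the current state:
P(winning | winning) = 1/6; P(losing | winning) = 5/6; P(losing | losing) = 1/2; P(losing | losing) = 1/2.
P = 1/6 × 5/6 × 1/2 × 1/2 = 5/144.

5/144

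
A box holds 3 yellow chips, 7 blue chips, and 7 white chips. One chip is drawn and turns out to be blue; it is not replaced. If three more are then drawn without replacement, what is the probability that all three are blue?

After the first draw, 6 of the remaining 16 chips are blue.
P = 6/16 × 5/15 × 4/14 = 120/3360 = 1/28.

1/28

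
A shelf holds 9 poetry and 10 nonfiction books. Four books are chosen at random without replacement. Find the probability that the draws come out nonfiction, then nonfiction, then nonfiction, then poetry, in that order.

Multiply the probability of each draw given the previous ones:
P = 10/19 × 9/18 × 8/17 × 9/16 = 6480/93024 = 45/646.

45/646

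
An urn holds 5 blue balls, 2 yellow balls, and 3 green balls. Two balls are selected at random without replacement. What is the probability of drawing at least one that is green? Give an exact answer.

P(no green) = 7/10 × 6/9 = 42/90 = 7/15.
P(at least one) = 1 − 7/15 = 8/15.

8/15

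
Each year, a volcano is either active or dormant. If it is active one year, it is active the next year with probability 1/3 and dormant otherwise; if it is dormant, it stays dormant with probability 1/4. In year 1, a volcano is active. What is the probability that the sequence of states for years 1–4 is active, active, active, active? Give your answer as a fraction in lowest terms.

Year 1 is given. For each transition, use the conditional probability from the current state:
P(active | active) = 1/3; P(active | active) = 1/3; P(active | active) = 1/3.
P = 1/3 × 1/3 × 1/3 = 1/27.

1/27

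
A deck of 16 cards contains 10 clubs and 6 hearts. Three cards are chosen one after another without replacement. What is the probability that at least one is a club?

27/28

P(no clubs) = 6/16 × 5/15 × 4/14 = 120/3360 = 1/28.
P(at least one) = 1 − 1/28 = 27/28.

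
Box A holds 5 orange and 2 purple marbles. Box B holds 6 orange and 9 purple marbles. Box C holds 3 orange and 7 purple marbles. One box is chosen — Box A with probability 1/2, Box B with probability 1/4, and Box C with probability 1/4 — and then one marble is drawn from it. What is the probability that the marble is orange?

From Box A: P(orange) = 5/7.
From Box B: P(orange) = 6/15.
From Box C: P(orange) = 3/10.
Total probability = (1/2)(5/7) + (1/4)(6/15) + (1/4)(3/10) = 149/280.

149/280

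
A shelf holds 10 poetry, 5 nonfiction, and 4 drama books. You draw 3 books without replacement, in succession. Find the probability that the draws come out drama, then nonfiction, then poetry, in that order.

100/2907

Chain rule:
P = 4/19 × 5/18 × 10/17 = 200/5814 = 100/2907.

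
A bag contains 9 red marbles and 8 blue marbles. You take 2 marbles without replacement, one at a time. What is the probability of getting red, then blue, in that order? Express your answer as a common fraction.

Chain rule:
P = 9/17 × 8/16 = 72/272 = 9/34.

9/34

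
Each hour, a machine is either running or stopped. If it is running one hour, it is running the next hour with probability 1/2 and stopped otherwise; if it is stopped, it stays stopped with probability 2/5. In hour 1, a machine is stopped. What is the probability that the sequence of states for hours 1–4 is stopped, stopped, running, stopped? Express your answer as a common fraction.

3/25

Hour 1 is given. For each transition, use the conditional probability from the current state:
P(stopped | stopped) = 2/5; P(running | stopped) = 3/5; P(stopped | running) = 1/2.
P = 2/5 × 3/5 × 1/2 = 6/50 = 3/25.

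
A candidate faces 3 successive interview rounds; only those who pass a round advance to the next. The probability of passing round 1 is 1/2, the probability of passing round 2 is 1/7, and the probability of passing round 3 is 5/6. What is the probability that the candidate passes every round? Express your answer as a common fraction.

5/84

The events are sequential, so multiply the conditional probabilities:
P = 1/2 × 1/7 × 5/6 = 5/84.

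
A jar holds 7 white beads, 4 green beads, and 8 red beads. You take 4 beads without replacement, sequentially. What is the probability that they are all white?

P = 7/19 × 6/18 × 5/17 × 4/16 = 840/93024 = 35/3876.

35/3876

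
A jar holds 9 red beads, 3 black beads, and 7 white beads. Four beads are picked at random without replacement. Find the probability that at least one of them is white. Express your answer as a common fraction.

P(no white) = 12/19 × 11/18 × 10/17 × 9/16 = 11880/93024 = 165/1292.
P(at least one) = 1 − 165/1292 = 1127/1292.

1127/1292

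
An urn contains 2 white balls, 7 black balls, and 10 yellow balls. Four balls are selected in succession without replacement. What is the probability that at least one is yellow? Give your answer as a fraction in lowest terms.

625/646

P(no yellow) = 9/19 × 8/18 × 7/17 × 6/16 = 3024/93024 = 21/646.
P(at least one) = 1 − 21/646 = 625/646.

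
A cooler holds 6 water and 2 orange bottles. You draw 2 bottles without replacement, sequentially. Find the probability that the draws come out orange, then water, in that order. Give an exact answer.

Chain rule:
P = 2/8 × 6/7 = 12/56 = 3/14.

3/14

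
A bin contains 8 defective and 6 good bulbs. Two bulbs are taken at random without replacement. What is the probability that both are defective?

4/13

P = 8/14 × 7/13 = 56/182 = 4/13.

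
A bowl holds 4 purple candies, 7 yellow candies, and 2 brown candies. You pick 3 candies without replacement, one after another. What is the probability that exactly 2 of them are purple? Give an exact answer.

27/143

One ordering (purple drawn first) has probability 4/13 × 3/12 × 9/11 = 108/1716 = 9/143.
There are C(3,2) = 3 such orderings, each equally likely, so P = 3 × 9/143 = 27/143.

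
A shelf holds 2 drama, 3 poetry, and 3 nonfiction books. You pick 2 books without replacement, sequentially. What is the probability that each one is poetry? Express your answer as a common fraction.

3/28

P(all poetry) = 3/8 × 2/7 = 6/56 = 3/28.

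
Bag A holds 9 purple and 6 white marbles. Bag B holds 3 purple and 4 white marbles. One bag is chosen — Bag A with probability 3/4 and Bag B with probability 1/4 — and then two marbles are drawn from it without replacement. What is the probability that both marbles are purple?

41/140

From Bag A: P(both purple) = (9/15)(8/14) = 12/35.
From Bag B: P(both purple) = (3/7)(2/6) = 1/7.
Total probability = (3/4)(12/35) + (1/4)(1/7) = 41/140.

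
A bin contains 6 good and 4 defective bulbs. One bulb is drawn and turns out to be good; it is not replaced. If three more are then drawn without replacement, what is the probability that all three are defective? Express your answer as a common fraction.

1/21

After the first draw, 4 of the remaining 9 bulbs are defective.
P = 4/9 × 3/8 × 2/7 = 24/504 = 1/21.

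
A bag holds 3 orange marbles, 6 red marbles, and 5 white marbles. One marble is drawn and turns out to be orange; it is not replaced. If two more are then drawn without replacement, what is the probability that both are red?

5/26

After the first draw, 6 of the remaining 13 marbles are red.
P = 6/13 × 5/12 = 30/156 = 5/26.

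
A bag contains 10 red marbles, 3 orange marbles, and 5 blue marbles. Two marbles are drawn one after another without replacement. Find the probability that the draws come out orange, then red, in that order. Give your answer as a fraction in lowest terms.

5/51

Each draw changes the counts, so multiply the conditional probabilities along the sequence:
P = 3/18 × 10/17 = 30/306 = 5/51.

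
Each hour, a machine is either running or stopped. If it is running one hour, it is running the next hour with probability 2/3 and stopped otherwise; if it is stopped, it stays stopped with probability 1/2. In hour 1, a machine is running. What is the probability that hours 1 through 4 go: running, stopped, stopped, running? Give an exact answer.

Hour 1 is given. For each transition, use the conditional probability from the current state:
P(stopped | running) = 1/3; P(stopped | stopped) = 1/2; P(running | stopped) = 1/2.
P = 1/3 × 1/2 × 1/2 = 1/12.

1/12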